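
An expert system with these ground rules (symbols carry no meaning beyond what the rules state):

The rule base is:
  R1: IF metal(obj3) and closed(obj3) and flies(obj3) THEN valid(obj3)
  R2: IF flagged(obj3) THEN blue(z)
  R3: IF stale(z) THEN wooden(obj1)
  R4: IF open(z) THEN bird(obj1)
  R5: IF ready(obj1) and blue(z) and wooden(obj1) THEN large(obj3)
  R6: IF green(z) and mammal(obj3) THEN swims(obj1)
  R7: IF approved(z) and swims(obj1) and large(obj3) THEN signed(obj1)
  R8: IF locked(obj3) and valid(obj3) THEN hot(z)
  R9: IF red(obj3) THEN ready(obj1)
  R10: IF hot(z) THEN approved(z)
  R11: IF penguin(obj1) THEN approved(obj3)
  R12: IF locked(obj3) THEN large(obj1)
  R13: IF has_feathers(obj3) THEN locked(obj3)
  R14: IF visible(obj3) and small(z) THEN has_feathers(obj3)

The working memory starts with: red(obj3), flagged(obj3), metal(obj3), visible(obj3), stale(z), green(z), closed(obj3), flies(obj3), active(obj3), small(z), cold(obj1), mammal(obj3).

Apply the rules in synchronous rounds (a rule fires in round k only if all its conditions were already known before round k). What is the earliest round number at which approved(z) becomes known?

Round 1: R1 [IF metal(obj3) and closed(obj3) and flies(obj3) THEN valid(obj3)]; R2 [IF flagged(obj3) THEN blue(z)]; R3 [IF stale(z) THEN wooden(obj1)]; R6 [IF green(z) and mammal(obj3) THEN swims(obj1)]; R9 [IF red(obj3) THEN ready(obj1)]; R14 [IF visible(obj3) and small(z) THEN has_feathers(obj3)]. New: valid(obj3), blue(z), wooden(obj1), swims(obj1), ready(obj1), has_feathers(obj3).
Round 2: R5 [IF ready(obj1) and blue(z) and wooden(obj1) THEN large(obj3)]; R13 [IF has_feathers(obj3) THEN locked(obj3)]. New: large(obj3), locked(obj3).
Round 3: R8 [IF locked(obj3) and valid(obj3) THEN hot(z)]; R12 [IF locked(obj3) THEN large(obj1)]. New: hot(z), large(obj1).
Round 4: R10 [IF hot(z) THEN approved(z)]. New: approved(z).
approved(z) first appears in round 4.

4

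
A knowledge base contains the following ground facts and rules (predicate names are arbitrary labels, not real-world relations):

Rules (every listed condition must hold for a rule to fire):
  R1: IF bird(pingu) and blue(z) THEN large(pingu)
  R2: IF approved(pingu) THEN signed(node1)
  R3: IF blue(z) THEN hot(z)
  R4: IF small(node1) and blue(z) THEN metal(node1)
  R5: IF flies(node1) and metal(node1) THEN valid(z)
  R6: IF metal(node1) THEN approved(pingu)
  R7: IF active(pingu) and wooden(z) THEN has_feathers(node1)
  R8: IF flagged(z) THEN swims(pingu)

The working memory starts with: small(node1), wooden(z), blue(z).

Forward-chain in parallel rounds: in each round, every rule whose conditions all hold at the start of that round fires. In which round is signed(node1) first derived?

3

Round 1 fires R3, R4, giving hot(z), metal(node1).
Round 2 fires R6, giving approved(pingu).
Round 3 fires R2, giving signed(node1).
signed(node1) first appears in round 3.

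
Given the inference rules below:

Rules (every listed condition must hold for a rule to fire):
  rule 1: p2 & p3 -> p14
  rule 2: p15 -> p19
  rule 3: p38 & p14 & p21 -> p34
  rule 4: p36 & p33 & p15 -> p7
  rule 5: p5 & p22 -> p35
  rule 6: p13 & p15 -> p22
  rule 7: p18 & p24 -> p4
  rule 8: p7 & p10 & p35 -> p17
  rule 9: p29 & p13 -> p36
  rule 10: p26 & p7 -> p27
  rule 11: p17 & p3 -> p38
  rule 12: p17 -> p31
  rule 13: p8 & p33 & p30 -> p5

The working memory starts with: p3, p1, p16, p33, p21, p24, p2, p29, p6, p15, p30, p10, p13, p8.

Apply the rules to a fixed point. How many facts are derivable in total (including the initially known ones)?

Round 1: rule 1 [p2 & p3 -> p14]; rule 2 [p15 -> p19]; rule 6 [p13 & p15 -> p22]; rule 9 [p29 & p13 -> p36]; rule 13 [p8 & p33 & p30 -> p5]. New: p14, p19, p22, p36, p5.
Round 2: rule 4 [p36 & p33 & p15 -> p7]; rule 5 [p5 & p22 -> p35]. New: p7, p35.
Round 3: rule 8 [p7 & p10 & p35 -> p17]. New: p17.
Round 4: rule 11 [p17 & p3 -> p38]; rule 12 [p17 -> p31]. New: p38, p31.
Round 5: rule 3 [p38 & p14 & p21 -> p34]. New: p34.
Closure: {p1, p10, p13, p14, p15, p16, p17, p19, p2, p21, p22, p24, p29, p3, p30, p31, p33, p34, p35, p36, p38, p5, p6, p7, p8} — 25 facts.

25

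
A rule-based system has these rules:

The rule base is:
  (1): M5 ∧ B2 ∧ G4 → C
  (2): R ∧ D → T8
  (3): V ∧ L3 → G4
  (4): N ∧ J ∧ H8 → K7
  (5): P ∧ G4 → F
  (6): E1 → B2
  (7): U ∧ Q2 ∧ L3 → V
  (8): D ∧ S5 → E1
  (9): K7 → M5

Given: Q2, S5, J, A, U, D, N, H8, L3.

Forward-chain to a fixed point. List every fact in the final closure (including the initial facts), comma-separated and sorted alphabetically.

A, B2, C, D, E1, G4, H8, J, K7, L3, M5, N, Q2, S5, U, V

Round 1 fires (4), (7), (8), giving K7, V, E1.
Round 2 fires (3), (6), (9), giving G4, B2, M5.
Round 3 fires (1), giving C.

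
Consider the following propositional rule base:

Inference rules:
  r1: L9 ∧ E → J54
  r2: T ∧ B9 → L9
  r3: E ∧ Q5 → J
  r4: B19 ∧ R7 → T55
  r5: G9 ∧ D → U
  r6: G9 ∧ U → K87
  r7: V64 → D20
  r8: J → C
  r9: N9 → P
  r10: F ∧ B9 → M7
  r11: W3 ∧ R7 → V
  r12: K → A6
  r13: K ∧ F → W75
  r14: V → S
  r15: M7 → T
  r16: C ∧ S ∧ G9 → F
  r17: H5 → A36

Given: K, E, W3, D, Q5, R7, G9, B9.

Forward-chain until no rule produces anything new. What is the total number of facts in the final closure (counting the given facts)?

[1] r3 [E ∧ Q5 → J]; r5 [G9 ∧ D → U]; r11 [W3 ∧ R7 → V]; r12 [K → A6]. ⇒ new: J, U, V, A6.
[2] r6 [G9 ∧ U → K87]; r8 [J → C]; r14 [V → S]. ⇒ new: K87, C, S.
[3] r16 [C ∧ S ∧ G9 → F]. ⇒ new: F.
[4] r10 [F ∧ B9 → M7]; r13 [K ∧ F → W75]. ⇒ new: M7, W75.
[5] r15 [M7 → T]. ⇒ new: T.
[6] r2 [T ∧ B9 → L9]. ⇒ new: L9.
[7] r1 [L9 ∧ E → J54]. ⇒ new: J54.
Closure: {A6, B9, C, D, E, F, G9, J, J54, K, K87, L9, M7, Q5, R7, S, T, U, V, W3, W75} — 21 facts.

21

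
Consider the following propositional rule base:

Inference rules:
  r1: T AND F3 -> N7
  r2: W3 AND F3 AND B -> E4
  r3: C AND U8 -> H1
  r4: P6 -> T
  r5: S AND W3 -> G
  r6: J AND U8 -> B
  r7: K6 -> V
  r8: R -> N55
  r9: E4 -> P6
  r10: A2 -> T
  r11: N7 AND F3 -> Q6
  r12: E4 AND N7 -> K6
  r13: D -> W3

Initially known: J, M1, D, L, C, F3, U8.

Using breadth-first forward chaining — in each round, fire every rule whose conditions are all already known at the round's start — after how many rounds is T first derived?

Round 1 — r3, r6, r13, derive H1, B, W3.
Round 2 — r2, derive E4.
Round 3 — r9, derive P6.
Round 4 — r4, derive T.
T first appears in round 4.

4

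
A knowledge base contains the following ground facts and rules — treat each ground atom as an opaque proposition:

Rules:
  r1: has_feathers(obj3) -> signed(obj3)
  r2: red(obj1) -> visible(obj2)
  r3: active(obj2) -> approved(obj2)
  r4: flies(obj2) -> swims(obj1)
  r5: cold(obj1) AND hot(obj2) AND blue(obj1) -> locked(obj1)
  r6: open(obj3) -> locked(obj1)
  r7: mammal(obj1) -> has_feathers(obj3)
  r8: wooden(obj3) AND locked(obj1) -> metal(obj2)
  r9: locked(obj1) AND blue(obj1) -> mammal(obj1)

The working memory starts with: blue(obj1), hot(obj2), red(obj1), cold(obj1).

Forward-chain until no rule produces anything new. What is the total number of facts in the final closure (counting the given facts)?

9

[1] r2 [red(obj1) -> visible(obj2)]; r5 [cold(obj1) AND hot(obj2) AND blue(obj1) -> locked(obj1)]. ⇒ new: visible(obj2), locked(obj1).
[2] r9 [locked(obj1) AND blue(obj1) -> mammal(obj1)]. ⇒ new: mammal(obj1).
[3] r7 [mammal(obj1) -> has_feathers(obj3)]. ⇒ new: has_feathers(obj3).
[4] r1 [has_feathers(obj3) -> signed(obj3)]. ⇒ new: signed(obj3).
Closure: {blue(obj1), cold(obj1), has_feathers(obj3), hot(obj2), locked(obj1), mammal(obj1), red(obj1), signed(obj3), visible(obj2)} — 9 facts.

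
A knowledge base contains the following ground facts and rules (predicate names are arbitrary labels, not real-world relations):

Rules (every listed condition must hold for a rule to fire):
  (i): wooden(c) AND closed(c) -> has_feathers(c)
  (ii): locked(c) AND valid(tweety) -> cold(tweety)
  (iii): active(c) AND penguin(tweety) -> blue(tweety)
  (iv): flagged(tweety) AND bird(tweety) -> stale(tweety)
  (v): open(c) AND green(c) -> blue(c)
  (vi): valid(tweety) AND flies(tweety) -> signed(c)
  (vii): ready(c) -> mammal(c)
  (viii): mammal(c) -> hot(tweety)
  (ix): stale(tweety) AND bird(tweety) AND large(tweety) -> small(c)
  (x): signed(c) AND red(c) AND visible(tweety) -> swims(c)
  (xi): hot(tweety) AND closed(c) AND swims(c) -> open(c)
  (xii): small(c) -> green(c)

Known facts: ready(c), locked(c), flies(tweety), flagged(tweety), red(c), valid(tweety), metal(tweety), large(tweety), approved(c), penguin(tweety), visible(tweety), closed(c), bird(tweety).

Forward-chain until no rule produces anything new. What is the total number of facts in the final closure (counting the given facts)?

23

Round 1 fires (ii), (iv), (vi), (vii), giving cold(tweety), stale(tweety), signed(c), mammal(c).
Round 2 fires (viii), (ix), (x), giving hot(tweety), small(c), swims(c).
Round 3 fires (xi), (xii), giving open(c), green(c).
Round 4 fires (v), giving blue(c).
Closure: {approved(c), bird(tweety), blue(c), closed(c), cold(tweety), flagged(tweety), flies(tweety), green(c), hot(tweety), large(tweety), locked(c), mammal(c), metal(tweety), open(c), penguin(tweety), ready(c), red(c), signed(c), small(c), stale(tweety), swims(c), valid(tweety), visible(tweety)} — 23 facts.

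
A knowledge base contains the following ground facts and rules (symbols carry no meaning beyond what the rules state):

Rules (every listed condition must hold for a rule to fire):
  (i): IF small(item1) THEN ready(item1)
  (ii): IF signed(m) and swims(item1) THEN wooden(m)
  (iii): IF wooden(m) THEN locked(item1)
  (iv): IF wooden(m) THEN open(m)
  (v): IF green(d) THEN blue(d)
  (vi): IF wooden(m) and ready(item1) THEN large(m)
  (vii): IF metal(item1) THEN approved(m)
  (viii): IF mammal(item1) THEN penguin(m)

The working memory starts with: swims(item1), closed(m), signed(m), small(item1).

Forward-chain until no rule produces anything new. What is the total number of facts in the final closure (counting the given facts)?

Round 1: (i) [IF small(item1) THEN ready(item1)]; (ii) [IF signed(m) and swims(item1) THEN wooden(m)]. New: ready(item1), wooden(m).
Round 2: (iii) [IF wooden(m) THEN locked(item1)]; (iv) [IF wooden(m) THEN open(m)]; (vi) [IF wooden(m) and ready(item1) THEN large(m)]. New: locked(item1), open(m), large(m).
Closure: {closed(m), large(m), locked(item1), open(m), ready(item1), signed(m), small(item1), swims(item1), wooden(m)} — 9 facts.

9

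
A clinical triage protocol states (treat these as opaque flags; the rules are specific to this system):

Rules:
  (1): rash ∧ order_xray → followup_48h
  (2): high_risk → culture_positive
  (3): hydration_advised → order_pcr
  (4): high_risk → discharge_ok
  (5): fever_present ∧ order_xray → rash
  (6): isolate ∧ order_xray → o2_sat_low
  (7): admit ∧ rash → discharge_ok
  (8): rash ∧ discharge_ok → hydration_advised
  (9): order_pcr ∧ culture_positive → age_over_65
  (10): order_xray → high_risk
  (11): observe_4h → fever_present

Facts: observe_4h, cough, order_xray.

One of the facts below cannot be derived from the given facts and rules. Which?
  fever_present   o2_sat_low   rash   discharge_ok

o2_sat_low

Round 1: (10) [order_xray → high_risk]; (11) [observe_4h → fever_present]. Adds high_risk, fever_present.
Round 2: (2) [high_risk → culture_positive]; (4) [high_risk → discharge_ok]; (5) [fever_present ∧ order_xray → rash]. Adds culture_positive, discharge_ok, rash.
Round 3: (1) [rash ∧ order_xray → followup_48h]; (8) [rash ∧ discharge_ok → hydration_advised]. Adds followup_48h, hydration_advised.
Round 4: (3) [hydration_advised → order_pcr]. Adds order_pcr.
Round 5: (9) [order_pcr ∧ culture_positive → age_over_65]. Adds age_over_65.
Derived: fever_present (round 1), rash (round 2), discharge_ok (round 2). o2_sat_low never appears in any round.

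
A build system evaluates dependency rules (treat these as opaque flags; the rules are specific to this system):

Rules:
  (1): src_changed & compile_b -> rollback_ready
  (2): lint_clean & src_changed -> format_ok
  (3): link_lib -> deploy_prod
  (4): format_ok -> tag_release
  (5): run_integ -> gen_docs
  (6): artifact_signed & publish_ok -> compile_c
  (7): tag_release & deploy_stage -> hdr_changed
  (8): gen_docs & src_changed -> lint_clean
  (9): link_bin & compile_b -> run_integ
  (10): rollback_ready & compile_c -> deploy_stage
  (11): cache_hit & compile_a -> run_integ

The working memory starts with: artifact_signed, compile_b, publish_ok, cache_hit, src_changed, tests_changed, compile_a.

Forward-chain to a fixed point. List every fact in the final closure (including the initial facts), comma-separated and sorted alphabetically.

artifact_signed, cache_hit, compile_a, compile_b, compile_c, deploy_stage, format_ok, gen_docs, hdr_changed, lint_clean, publish_ok, rollback_ready, run_integ, src_changed, tag_release, tests_changed

[1] (1) [src_changed & compile_b -> rollback_ready]; (6) [artifact_signed & publish_ok -> compile_c]; (11) [cache_hit & compile_a -> run_integ]. ⇒ new: rollback_ready, compile_c, run_integ.
[2] (5) [run_integ -> gen_docs]; (10) [rollback_ready & compile_c -> deploy_stage]. ⇒ new: gen_docs, deploy_stage.
[3] (8) [gen_docs & src_changed -> lint_clean]. ⇒ new: lint_clean.
[4] (2) [lint_clean & src_changed -> format_ok]. ⇒ new: format_ok.
[5] (4) [format_ok -> tag_release]. ⇒ new: tag_release.
[6] (7) [tag_release & deploy_stage -> hdr_changed]. ⇒ new: hdr_changed.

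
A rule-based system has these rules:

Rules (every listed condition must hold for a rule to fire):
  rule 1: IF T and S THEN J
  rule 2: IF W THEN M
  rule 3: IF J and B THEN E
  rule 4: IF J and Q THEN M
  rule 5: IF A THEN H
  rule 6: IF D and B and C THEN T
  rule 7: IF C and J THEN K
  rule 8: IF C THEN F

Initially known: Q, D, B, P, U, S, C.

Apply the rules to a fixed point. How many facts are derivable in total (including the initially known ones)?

Round 1: rule 6 [IF D and B and C THEN T]; rule 8 [IF C THEN F]. Adds T, F.
Round 2: rule 1 [IF T and S THEN J]. Adds J.
Round 3: rule 3 [IF J and B THEN E]; rule 4 [IF J and Q THEN M]; rule 7 [IF C and J THEN K]. Adds E, M, K.
Closure: {B, C, D, E, F, J, K, M, P, Q, S, T, U} — 13 facts.

13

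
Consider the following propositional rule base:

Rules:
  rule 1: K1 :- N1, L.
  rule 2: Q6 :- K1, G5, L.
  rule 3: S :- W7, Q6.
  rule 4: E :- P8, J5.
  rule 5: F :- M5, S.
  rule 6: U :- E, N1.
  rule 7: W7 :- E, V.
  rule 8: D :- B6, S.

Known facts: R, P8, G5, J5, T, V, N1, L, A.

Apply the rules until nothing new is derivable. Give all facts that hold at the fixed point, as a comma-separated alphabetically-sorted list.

A, E, G5, J5, K1, L, N1, P8, Q6, R, S, T, U, V, W7

[1] rule 1 [K1 :- N1, L.]; rule 4 [E :- P8, J5.]. ⇒ new: K1, E.
[2] rule 2 [Q6 :- K1, G5, L.]; rule 6 [U :- E, N1.]; rule 7 [W7 :- E, V.]. ⇒ new: Q6, U, W7.
[3] rule 3 [S :- W7, Q6.]. ⇒ new: S.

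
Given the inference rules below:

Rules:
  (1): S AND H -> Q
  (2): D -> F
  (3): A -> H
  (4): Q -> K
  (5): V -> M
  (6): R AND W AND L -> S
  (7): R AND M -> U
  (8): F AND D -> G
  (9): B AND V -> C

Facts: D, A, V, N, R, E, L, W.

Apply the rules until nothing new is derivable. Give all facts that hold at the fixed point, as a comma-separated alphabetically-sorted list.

A, D, E, F, G, H, K, L, M, N, Q, R, S, U, V, W

Round 1: (2) [D -> F]; (3) [A -> H]; (5) [V -> M]; (6) [R AND W AND L -> S]. Adds F, H, M, S.
Round 2: (1) [S AND H -> Q]; (7) [R AND M -> U]; (8) [F AND D -> G]. Adds Q, U, G.
Round 3: (4) [Q -> K]. Adds K.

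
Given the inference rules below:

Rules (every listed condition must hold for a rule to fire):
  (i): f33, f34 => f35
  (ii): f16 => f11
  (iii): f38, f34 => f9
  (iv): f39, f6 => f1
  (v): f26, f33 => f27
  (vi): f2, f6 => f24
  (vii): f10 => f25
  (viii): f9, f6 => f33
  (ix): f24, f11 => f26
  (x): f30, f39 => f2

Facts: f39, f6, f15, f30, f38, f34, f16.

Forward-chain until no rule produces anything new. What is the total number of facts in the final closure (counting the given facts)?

16

Round 1 — (ii), (iii), (iv), (x), derive f11, f9, f1, f2.
Round 2 — (vi), (viii), derive f24, f33.
Round 3 — (i), (ix), derive f35, f26.
Round 4 — (v), derive f27.
Closure: {f1, f11, f15, f16, f2, f24, f26, f27, f30, f33, f34, f35, f38, f39, f6, f9} — 16 facts.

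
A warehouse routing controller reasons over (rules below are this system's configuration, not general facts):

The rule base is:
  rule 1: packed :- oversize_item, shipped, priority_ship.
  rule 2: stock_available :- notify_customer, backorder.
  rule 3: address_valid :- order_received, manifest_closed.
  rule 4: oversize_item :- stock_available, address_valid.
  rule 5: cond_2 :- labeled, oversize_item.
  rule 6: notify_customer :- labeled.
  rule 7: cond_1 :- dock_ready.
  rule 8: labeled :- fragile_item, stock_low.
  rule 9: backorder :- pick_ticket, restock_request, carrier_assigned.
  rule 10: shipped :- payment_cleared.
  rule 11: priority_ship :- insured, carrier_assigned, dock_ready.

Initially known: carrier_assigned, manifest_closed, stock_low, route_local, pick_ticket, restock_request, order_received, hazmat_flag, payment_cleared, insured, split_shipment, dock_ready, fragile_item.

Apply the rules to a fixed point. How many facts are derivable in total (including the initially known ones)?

Round 1 — rule 3, rule 7, rule 8, rule 9, rule 10, rule 11, derive address_valid, cond_1, labeled, backorder, shipped, priority_ship.
Round 2 — rule 6, derive notify_customer.
Round 3 — rule 2, derive stock_available.
Round 4 — rule 4, derive oversize_item.
Round 5 — rule 1, rule 5, derive packed, cond_2.
Closure: {address_valid, backorder, carrier_assigned, cond_1, cond_2, dock_ready, fragile_item, hazmat_flag, insured, labeled, manifest_closed, notify_customer, order_received, oversize_item, packed, payment_cleared, pick_ticket, priority_ship, restock_request, route_local, shipped, split_shipment, stock_available, stock_low} — 24 facts.

24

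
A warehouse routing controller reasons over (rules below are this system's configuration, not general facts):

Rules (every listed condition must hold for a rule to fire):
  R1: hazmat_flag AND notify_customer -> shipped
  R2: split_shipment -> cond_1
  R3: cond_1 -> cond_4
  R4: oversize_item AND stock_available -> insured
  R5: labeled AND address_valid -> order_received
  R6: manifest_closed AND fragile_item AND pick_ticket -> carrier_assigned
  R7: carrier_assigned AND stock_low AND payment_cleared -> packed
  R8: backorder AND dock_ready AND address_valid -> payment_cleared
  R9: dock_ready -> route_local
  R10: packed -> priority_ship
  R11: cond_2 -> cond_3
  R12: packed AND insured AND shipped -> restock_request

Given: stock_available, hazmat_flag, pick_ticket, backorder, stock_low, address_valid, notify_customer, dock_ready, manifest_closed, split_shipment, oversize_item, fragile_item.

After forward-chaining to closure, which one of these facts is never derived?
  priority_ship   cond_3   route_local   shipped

cond_3

Round 1: R1 [hazmat_flag AND notify_customer -> shipped]; R2 [split_shipment -> cond_1]; R4 [oversize_item AND stock_available -> insured]; R6 [manifest_closed AND fragile_item AND pick_ticket -> carrier_assigned]; R8 [backorder AND dock_ready AND address_valid -> payment_cleared]; R9 [dock_ready -> route_local]. Adds shipped, cond_1, insured, carrier_assigned, payment_cleared, route_local.
Round 2: R3 [cond_1 -> cond_4]; R7 [carrier_assigned AND stock_low AND payment_cleared -> packed]. Adds cond_4, packed.
Round 3: R10 [packed -> priority_ship]; R12 [packed AND insured AND shipped -> restock_request]. Adds priority_ship, restock_request.
Derived: shipped (round 1), priority_ship (round 3), route_local (round 1). cond_3 never appears in any round.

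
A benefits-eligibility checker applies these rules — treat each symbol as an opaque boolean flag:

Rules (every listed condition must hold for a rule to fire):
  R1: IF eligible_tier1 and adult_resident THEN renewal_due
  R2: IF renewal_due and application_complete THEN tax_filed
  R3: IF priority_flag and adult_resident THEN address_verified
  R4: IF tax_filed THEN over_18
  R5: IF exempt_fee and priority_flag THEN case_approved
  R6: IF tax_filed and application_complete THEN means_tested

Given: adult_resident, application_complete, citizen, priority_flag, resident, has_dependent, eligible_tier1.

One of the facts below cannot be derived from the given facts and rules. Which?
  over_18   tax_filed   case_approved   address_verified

Round 1: R1 [IF eligible_tier1 and adult_resident THEN renewal_due]; R3 [IF priority_flag and adult_resident THEN address_verified]. Adds renewal_due, address_verified.
Round 2: R2 [IF renewal_due and application_complete THEN tax_filed]. Adds tax_filed.
Round 3: R4 [IF tax_filed THEN over_18]; R6 [IF tax_filed and application_complete THEN means_tested]. Adds over_18, means_tested.
Derived: address_verified (round 1), over_18 (round 3), tax_filed (round 2). case_approved never appears in any round.

case_approved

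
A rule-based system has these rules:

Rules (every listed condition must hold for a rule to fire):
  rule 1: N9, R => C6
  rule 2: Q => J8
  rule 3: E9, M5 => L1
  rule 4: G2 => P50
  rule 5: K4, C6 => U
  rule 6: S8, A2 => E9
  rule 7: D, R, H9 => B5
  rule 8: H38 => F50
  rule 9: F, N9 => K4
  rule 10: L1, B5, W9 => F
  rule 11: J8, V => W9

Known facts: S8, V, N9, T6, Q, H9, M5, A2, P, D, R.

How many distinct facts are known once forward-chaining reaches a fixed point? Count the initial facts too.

20

Round 1 — rule 1, rule 2, rule 6, rule 7, derive C6, J8, E9, B5.
Round 2 — rule 3, rule 11, derive L1, W9.
Round 3 — rule 10, derive F.
Round 4 — rule 9, derive K4.
Round 5 — rule 5, derive U.
Closure: {A2, B5, C6, D, E9, F, H9, J8, K4, L1, M5, N9, P, Q, R, S8, T6, U, V, W9} — 20 facts.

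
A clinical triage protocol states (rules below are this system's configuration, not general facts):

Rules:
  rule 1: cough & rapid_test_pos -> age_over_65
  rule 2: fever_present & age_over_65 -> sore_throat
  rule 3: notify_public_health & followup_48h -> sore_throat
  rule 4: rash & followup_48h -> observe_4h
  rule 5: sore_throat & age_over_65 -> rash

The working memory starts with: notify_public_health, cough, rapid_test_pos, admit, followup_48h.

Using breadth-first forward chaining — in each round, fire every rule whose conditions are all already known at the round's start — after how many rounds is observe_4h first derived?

3

[1] rule 1 [cough & rapid_test_pos -> age_over_65]; rule 3 [notify_public_health & followup_48h -> sore_throat]. ⇒ new: age_over_65, sore_throat.
[2] rule 5 [sore_throat & age_over_65 -> rash]. ⇒ new: rash.
[3] rule 4 [rash & followup_48h -> observe_4h]. ⇒ new: observe_4h.
observe_4h first appears in round 3.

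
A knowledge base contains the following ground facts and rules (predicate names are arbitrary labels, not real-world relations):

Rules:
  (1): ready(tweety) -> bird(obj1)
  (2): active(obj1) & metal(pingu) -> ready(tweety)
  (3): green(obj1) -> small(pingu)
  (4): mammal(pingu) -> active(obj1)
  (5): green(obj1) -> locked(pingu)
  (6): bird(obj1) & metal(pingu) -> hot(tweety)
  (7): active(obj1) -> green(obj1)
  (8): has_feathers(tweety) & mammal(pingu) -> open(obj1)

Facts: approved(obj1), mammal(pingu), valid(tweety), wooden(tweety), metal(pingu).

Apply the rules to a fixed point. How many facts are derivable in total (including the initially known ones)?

[1] (4) [mammal(pingu) -> active(obj1)]. ⇒ new: active(obj1).
[2] (2) [active(obj1) & metal(pingu) -> ready(tweety)]; (7) [active(obj1) -> green(obj1)]. ⇒ new: ready(tweety), green(obj1).
[3] (1) [ready(tweety) -> bird(obj1)]; (3) [green(obj1) -> small(pingu)]; (5) [green(obj1) -> locked(pingu)]. ⇒ new: bird(obj1), small(pingu), locked(pingu).
[4] (6) [bird(obj1) & metal(pingu) -> hot(tweety)]. ⇒ new: hot(tweety).
Closure: {active(obj1), approved(obj1), bird(obj1), green(obj1), hot(tweety), locked(pingu), mammal(pingu), metal(pingu), ready(tweety), small(pingu), valid(tweety), wooden(tweety)} — 12 facts.

12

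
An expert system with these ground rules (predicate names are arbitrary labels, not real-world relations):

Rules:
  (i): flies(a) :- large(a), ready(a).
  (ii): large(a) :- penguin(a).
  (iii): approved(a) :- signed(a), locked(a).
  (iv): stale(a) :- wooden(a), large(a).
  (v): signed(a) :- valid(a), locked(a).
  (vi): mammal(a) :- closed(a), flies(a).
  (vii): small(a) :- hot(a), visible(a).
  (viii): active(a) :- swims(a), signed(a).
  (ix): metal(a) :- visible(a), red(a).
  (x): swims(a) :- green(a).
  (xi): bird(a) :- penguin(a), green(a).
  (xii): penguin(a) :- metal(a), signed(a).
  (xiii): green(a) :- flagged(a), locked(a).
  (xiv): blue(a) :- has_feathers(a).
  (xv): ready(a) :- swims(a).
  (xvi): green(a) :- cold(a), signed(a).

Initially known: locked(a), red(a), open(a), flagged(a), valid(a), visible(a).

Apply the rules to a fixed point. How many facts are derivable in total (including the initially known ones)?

Round 1 — (v), (ix), (xiii), derive signed(a), metal(a), green(a).
Round 2 — (iii), (x), (xii), derive approved(a), swims(a), penguin(a).
Round 3 — (ii), (viii), (xi), (xv), derive large(a), active(a), bird(a), ready(a).
Round 4 — (i), derive flies(a).
Closure: {active(a), approved(a), bird(a), flagged(a), flies(a), green(a), large(a), locked(a), metal(a), open(a), penguin(a), ready(a), red(a), signed(a), swims(a), valid(a), visible(a)} — 17 facts.

17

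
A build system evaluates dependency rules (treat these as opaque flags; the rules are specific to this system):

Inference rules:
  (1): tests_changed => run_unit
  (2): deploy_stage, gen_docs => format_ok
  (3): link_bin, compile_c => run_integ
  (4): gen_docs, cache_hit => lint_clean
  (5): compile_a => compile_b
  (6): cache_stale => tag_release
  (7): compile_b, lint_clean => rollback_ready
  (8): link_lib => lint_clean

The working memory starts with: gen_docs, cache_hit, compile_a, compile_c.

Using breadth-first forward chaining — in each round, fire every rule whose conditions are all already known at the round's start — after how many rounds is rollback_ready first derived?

Round 1: (4) [gen_docs, cache_hit => lint_clean]; (5) [compile_a => compile_b]. New: lint_clean, compile_b.
Round 2: (7) [compile_b, lint_clean => rollback_ready]. New: rollback_ready.
rollback_ready first appears in round 2.

2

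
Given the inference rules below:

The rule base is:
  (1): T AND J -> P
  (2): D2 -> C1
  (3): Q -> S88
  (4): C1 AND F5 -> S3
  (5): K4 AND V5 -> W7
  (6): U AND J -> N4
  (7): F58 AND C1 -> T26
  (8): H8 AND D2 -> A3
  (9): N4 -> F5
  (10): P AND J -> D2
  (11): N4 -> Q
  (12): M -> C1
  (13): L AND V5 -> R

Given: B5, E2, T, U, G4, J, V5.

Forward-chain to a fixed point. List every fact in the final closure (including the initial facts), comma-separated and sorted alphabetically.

B5, C1, D2, E2, F5, G4, J, N4, P, Q, S3, S88, T, U, V5

Round 1 — (1), (6), derive P, N4.
Round 2 — (9), (10), (11), derive F5, D2, Q.
Round 3 — (2), (3), derive C1, S88.
Round 4 — (4), derive S3.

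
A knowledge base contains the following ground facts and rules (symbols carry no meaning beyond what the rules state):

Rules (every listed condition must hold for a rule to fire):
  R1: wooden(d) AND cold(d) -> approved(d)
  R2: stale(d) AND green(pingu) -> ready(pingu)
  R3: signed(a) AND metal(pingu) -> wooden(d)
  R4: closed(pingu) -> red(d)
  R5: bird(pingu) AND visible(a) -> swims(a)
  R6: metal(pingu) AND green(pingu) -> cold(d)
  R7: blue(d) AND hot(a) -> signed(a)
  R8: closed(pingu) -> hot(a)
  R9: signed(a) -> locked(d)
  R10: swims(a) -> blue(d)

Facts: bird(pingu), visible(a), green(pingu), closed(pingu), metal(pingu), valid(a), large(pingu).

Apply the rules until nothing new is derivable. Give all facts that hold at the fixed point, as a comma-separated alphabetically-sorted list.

[1] R4 [closed(pingu) -> red(d)]; R5 [bird(pingu) AND visible(a) -> swims(a)]; R6 [metal(pingu) AND green(pingu) -> cold(d)]; R8 [closed(pingu) -> hot(a)]. ⇒ new: red(d), swims(a), cold(d), hot(a).
[2] R10 [swims(a) -> blue(d)]. ⇒ new: blue(d).
[3] R7 [blue(d) AND hot(a) -> signed(a)]. ⇒ new: signed(a).
[4] R3 [signed(a) AND metal(pingu) -> wooden(d)]; R9 [signed(a) -> locked(d)]. ⇒ new: wooden(d), locked(d).
[5] R1 [wooden(d) AND cold(d) -> approved(d)]. ⇒ new: approved(d).

approved(d), bird(pingu), blue(d), closed(pingu), cold(d), green(pingu), hot(a), large(pingu), locked(d), metal(pingu), red(d), signed(a), swims(a), valid(a), visible(a), wooden(d)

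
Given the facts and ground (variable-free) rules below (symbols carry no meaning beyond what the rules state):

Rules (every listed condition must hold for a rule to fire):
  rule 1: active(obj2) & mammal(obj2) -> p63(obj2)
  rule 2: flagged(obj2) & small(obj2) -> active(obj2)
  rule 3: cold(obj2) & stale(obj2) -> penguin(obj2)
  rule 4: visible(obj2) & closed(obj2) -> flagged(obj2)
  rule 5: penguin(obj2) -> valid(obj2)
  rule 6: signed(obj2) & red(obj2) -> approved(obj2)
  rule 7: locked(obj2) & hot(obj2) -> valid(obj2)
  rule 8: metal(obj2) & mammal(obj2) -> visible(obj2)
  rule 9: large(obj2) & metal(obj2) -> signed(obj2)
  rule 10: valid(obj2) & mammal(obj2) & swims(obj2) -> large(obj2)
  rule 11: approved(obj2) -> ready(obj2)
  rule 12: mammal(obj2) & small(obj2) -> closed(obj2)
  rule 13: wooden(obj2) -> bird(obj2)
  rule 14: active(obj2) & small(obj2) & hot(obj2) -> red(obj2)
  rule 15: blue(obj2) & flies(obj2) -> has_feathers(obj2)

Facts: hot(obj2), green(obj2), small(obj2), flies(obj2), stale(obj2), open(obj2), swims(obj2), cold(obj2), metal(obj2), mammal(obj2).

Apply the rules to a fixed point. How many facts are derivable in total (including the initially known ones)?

Round 1: rule 3 [cold(obj2) & stale(obj2) -> penguin(obj2)]; rule 8 [metal(obj2) & mammal(obj2) -> visible(obj2)]; rule 12 [mammal(obj2) & small(obj2) -> closed(obj2)]. Adds penguin(obj2), visible(obj2), closed(obj2).
Round 2: rule 4 [visible(obj2) & closed(obj2) -> flagged(obj2)]; rule 5 [penguin(obj2) -> valid(obj2)]. Adds flagged(obj2), valid(obj2).
Round 3: rule 2 [flagged(obj2) & small(obj2) -> active(obj2)]; rule 10 [valid(obj2) & mammal(obj2) & swims(obj2) -> large(obj2)]. Adds active(obj2), large(obj2).
Round 4: rule 1 [active(obj2) & mammal(obj2) -> p63(obj2)]; rule 9 [large(obj2) & metal(obj2) -> signed(obj2)]; rule 14 [active(obj2) & small(obj2) & hot(obj2) -> red(obj2)]. Adds p63(obj2), signed(obj2), red(obj2).
Round 5: rule 6 [signed(obj2) & red(obj2) -> approved(obj2)]. Adds approved(obj2).
Round 6: rule 11 [approved(obj2) -> ready(obj2)]. Adds ready(obj2).
Closure: {active(obj2), approved(obj2), closed(obj2), cold(obj2), flagged(obj2), flies(obj2), green(obj2), hot(obj2), large(obj2), mammal(obj2), metal(obj2), open(obj2), p63(obj2), penguin(obj2), ready(obj2), red(obj2), signed(obj2), small(obj2), stale(obj2), swims(obj2), valid(obj2), visible(obj2)} — 22 facts.

22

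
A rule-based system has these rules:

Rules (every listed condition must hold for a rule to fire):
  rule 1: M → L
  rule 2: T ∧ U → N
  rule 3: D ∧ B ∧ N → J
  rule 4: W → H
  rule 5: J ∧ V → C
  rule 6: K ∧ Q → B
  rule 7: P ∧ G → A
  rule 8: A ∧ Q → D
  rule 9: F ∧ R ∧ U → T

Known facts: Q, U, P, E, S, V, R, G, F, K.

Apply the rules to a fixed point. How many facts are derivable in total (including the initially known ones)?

Round 1: rule 6 [K ∧ Q → B]; rule 7 [P ∧ G → A]; rule 9 [F ∧ R ∧ U → T]. Adds B, A, T.
Round 2: rule 2 [T ∧ U → N]; rule 8 [A ∧ Q → D]. Adds N, D.
Round 3: rule 3 [D ∧ B ∧ N → J]. Adds J.
Round 4: rule 5 [J ∧ V → C]. Adds C.
Closure: {A, B, C, D, E, F, G, J, K, N, P, Q, R, S, T, U, V} — 17 facts.

17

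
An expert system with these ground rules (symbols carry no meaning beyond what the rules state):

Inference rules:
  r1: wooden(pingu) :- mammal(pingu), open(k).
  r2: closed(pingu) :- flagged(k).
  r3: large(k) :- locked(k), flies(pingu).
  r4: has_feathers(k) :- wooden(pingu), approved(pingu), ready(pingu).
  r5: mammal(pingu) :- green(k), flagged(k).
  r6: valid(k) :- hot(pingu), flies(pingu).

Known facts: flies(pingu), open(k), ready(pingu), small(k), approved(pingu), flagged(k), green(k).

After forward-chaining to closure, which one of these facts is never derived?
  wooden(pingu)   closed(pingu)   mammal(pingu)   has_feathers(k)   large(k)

large(k)

Round 1 — r2, r5, derive closed(pingu), mammal(pingu).
Round 2 — r1, derive wooden(pingu).
Round 3 — r4, derive has_feathers(k).
Derived: closed(pingu) (round 1), wooden(pingu) (round 2), mammal(pingu) (round 1), has_feathers(k) (round 3). large(k) never appears in any round.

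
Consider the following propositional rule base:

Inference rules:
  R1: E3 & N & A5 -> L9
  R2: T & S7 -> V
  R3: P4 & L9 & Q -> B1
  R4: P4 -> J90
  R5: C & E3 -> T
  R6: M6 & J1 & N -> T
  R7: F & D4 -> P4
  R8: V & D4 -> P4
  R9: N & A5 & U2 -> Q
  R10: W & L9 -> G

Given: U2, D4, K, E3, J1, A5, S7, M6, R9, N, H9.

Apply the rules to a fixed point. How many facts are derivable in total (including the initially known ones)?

18

[1] R1 [E3 & N & A5 -> L9]; R6 [M6 & J1 & N -> T]; R9 [N & A5 & U2 -> Q]. ⇒ new: L9, T, Q.
[2] R2 [T & S7 -> V]. ⇒ new: V.
[3] R8 [V & D4 -> P4]. ⇒ new: P4.
[4] R3 [P4 & L9 & Q -> B1]; R4 [P4 -> J90]. ⇒ new: B1, J90.
Closure: {A5, B1, D4, E3, H9, J1, J90, K, L9, M6, N, P4, Q, R9, S7, T, U2, V} — 18 facts.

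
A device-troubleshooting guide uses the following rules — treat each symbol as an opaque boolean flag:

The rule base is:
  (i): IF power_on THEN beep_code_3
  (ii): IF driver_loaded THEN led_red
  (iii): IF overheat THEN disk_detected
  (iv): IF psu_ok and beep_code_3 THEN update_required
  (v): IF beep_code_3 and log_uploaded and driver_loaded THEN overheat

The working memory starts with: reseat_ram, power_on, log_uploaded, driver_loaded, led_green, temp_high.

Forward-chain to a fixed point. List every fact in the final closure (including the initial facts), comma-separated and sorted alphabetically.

Round 1: (i) [IF power_on THEN beep_code_3]; (ii) [IF driver_loaded THEN led_red]. Adds beep_code_3, led_red.
Round 2: (v) [IF beep_code_3 and log_uploaded and driver_loaded THEN overheat]. Adds overheat.
Round 3: (iii) [IF overheat THEN disk_detected]. Adds disk_detected.

beep_code_3, disk_detected, driver_loaded, led_green, led_red, log_uploaded, overheat, power_on, reseat_ram, temp_high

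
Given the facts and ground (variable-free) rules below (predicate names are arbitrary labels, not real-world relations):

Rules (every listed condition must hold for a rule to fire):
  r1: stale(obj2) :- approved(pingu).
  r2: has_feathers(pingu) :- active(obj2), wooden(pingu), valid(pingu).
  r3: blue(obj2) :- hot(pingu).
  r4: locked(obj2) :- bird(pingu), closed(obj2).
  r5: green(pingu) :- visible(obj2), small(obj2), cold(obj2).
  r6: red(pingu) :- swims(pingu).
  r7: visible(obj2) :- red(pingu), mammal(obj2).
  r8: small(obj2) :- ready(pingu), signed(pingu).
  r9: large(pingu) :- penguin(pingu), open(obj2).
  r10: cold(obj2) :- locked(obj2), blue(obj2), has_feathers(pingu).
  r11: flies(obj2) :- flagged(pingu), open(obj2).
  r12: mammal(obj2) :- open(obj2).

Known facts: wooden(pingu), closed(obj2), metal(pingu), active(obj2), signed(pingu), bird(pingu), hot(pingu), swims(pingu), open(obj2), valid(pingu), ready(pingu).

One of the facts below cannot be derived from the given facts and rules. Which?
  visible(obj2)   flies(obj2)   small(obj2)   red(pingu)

Round 1: r2 [has_feathers(pingu) :- active(obj2), wooden(pingu), valid(pingu).]; r3 [blue(obj2) :- hot(pingu).]; r4 [locked(obj2) :- bird(pingu), closed(obj2).]; r6 [red(pingu) :- swims(pingu).]; r8 [small(obj2) :- ready(pingu), signed(pingu).]; r12 [mammal(obj2) :- open(obj2).]. New: has_feathers(pingu), blue(obj2), locked(obj2), red(pingu), small(obj2), mammal(obj2).
Round 2: r7 [visible(obj2) :- red(pingu), mammal(obj2).]; r10 [cold(obj2) :- locked(obj2), blue(obj2), has_feathers(pingu).]. New: visible(obj2), cold(obj2).
Round 3: r5 [green(pingu) :- visible(obj2), small(obj2), cold(obj2).]. New: green(pingu).
Derived: visible(obj2) (round 2), small(obj2) (round 1), red(pingu) (round 1). flies(obj2) never appears in any round.

flies(obj2)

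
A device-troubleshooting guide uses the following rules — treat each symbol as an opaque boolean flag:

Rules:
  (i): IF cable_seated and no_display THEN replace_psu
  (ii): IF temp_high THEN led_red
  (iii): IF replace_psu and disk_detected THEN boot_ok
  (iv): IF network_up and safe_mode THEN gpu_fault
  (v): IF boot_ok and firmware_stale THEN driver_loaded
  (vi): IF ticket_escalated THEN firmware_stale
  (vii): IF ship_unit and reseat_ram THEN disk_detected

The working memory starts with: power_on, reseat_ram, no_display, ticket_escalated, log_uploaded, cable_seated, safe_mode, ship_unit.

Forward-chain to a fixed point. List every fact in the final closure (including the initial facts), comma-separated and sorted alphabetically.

Round 1 fires (i), (vi), (vii), giving replace_psu, firmware_stale, disk_detected.
Round 2 fires (iii), giving boot_ok.
Round 3 fires (v), giving driver_loaded.

boot_ok, cable_seated, disk_detected, driver_loaded, firmware_stale, log_uploaded, no_display, power_on, replace_psu, reseat_ram, safe_mode, ship_unit, ticket_escalated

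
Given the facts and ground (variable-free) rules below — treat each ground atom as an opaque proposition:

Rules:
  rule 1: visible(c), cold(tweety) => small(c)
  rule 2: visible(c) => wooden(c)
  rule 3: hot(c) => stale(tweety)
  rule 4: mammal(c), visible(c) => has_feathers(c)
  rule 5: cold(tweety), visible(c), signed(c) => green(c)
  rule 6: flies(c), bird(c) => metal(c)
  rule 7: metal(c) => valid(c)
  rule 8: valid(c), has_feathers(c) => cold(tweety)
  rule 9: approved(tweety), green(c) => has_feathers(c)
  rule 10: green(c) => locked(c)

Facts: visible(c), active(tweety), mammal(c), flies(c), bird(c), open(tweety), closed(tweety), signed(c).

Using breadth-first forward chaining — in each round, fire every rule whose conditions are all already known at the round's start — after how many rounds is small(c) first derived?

[1] rule 2 [visible(c) => wooden(c)]; rule 4 [mammal(c), visible(c) => has_feathers(c)]; rule 6 [flies(c), bird(c) => metal(c)]. ⇒ new: wooden(c), has_feathers(c), metal(c).
[2] rule 7 [metal(c) => valid(c)]. ⇒ new: valid(c).
[3] rule 8 [valid(c), has_feathers(c) => cold(tweety)]. ⇒ new: cold(tweety).
[4] rule 1 [visible(c), cold(tweety) => small(c)]; rule 5 [cold(tweety), visible(c), signed(c) => green(c)]. ⇒ new: small(c), green(c).
small(c) first appears in round 4.

4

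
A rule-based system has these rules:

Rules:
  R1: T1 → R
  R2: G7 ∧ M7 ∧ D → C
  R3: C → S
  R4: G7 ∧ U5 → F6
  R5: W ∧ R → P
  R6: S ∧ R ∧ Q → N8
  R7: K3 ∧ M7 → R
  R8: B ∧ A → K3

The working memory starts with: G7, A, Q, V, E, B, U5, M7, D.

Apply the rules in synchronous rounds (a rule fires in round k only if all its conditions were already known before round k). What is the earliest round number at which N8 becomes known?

3

Round 1: R2 [G7 ∧ M7 ∧ D → C]; R4 [G7 ∧ U5 → F6]; R8 [B ∧ A → K3]. Adds C, F6, K3.
Round 2: R3 [C → S]; R7 [K3 ∧ M7 → R]. Adds S, R.
Round 3: R6 [S ∧ R ∧ Q → N8]. Adds N8.
N8 first appears in round 3.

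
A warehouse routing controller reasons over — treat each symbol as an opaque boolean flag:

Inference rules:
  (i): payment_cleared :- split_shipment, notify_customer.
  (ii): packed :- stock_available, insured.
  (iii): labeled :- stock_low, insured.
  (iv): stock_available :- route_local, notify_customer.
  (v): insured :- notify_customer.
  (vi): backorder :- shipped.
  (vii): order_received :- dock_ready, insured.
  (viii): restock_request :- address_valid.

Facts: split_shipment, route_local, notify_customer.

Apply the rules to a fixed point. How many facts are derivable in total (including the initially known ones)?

[1] (i) [payment_cleared :- split_shipment, notify_customer.]; (iv) [stock_available :- route_local, notify_customer.]; (v) [insured :- notify_customer.]. ⇒ new: payment_cleared, stock_available, insured.
[2] (ii) [packed :- stock_available, insured.]. ⇒ new: packed.
Closure: {insured, notify_customer, packed, payment_cleared, route_local, split_shipment, stock_available} — 7 facts.

7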